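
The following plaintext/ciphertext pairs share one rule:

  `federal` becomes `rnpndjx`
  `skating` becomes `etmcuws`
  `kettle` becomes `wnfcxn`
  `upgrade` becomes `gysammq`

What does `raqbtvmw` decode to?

freshman

Shifts by position in federal: pos 0: f→r (+12), pos 1: e→n (+9), pos 2: d→p (+12), pos 3: e→n (+9) — repeating every 2. A repeating key of period 2 is used — shifts +12, +9 over and over.
Undoing it on raqbtvmw: r−12=f, a−9=r, q−12=e, b−9=s, t−12=h, v−9=m, m−12=a, w−9=n.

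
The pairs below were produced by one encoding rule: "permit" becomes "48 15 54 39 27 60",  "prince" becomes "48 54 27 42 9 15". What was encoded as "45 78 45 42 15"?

ozone

p(#16)→48 and e(#5)→15: differences scale by 3, so n = 3·pos + 0. With a=1..z=26, the number is 3·pos.
Decoding 45 78 45 42 15: 45→(45−0)÷3=15=o, 78→(78−0)÷3=26=z, 45→(45−0)÷3=15=o, 42→(42−0)÷3=14=n, 15→(15−0)÷3=5=e.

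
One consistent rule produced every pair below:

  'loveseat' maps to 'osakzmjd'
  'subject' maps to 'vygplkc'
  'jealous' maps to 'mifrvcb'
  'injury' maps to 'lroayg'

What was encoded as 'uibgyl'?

reward

Each letter shifts forward by (position + 3), i.e. 3, 4, 5, … — the shift grows by one for each successive letter.
Decoding uibgyl: u−3=r, i−4=e, b−5=w, g−6=a, y−7=r, l−8=d.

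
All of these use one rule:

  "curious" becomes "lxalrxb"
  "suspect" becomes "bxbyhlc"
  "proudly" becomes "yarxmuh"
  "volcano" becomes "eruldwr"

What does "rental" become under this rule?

The shift depends on letter class: consonant c→l is +9, but vowel u→x is +3. Vowels shift forward by 3 and consonants shift forward by 9.
Applying it to rental: r(cons)+9=a, e(vowel)+3=h, n(cons)+9=w, t(cons)+9=c, a(vowel)+3=d, l(cons)+9=u.

ahwcdu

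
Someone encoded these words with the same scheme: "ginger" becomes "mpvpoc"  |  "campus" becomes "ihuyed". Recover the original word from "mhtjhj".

In ginger: g→m is +6, i→p is +7, n→v is +8, g→p is +9 — the shift increases by 1 each position. The shift increases by 1 at each position, starting from +6: 6, 7, 8, ….
Reversing it on mhtjhj: m−6=g, h−7=a, t−8=l, j−9=a, h−10=x, j−11=y.

galaxy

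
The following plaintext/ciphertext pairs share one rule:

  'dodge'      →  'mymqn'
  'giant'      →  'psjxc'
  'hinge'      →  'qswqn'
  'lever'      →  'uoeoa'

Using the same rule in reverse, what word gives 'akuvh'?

rally

Shifts by position in dodge: pos 0: d→m (+9), pos 1: o→y (+10), pos 2: d→m (+9), pos 3: g→q (+10) — repeating every 2. It's a Vigenère-style cipher with numeric key [9,10]: position i shifts by key[i mod 2].
Undoing it on akuvh: a−9=r, k−10=a, u−9=l, v−10=l, h−9=y.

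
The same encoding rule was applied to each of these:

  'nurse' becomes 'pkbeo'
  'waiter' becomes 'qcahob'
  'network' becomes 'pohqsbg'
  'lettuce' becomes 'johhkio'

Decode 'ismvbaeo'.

comprise

n(13)→p(15) and u(20)→k(10) fit y≡3x+2 (mod 26); the inverse of 3 mod 26 is 9. Treating letters as 0–25, the rule is x ↦ 3x + 2 (mod 26).
Undoing it on ismvbaeo: i(8)→9·(8−2)≡2=c; s(18)→9·(18−2)≡14=o; m(12)→9·(12−2)≡12=m; v(21)→9·(21−2)≡15=p; b(1)→9·(1−2)≡17=r; a(0)→9·(0−2)≡8=i; e(4)→9·(4−2)≡18=s; o(14)→9·(14−2)≡4=e (all mod 26).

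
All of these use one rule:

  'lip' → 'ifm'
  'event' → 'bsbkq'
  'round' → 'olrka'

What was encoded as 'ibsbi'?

Compare letters: l→i is +23, i→f is +23, p→m is +23 — a constant shift. Each letter is shifted forward by 23 in the alphabet (a Caesar shift of +23).
Decoding ibsbi: i−23=l, b−23=e, s−23=v, b−23=e, i−23=l.

level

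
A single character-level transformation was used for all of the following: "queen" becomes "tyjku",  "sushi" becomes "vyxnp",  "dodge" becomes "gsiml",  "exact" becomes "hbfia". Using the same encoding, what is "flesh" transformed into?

The shift increases by 1 at each position, starting from +3: 3, 4, 5, ….
On flesh: f+3=i, l+4=p, e+5=j, s+6=y, h+7=o.

ipjyo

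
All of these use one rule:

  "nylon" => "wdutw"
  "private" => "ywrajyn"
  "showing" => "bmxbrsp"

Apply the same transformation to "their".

The shifts repeat in a cycle of length 2: positions 0,1,… shift by +9, +5, then the pattern repeats.
On their: t+9=c, h+5=m, e+9=n, i+5=n, r+9=a.

cmnna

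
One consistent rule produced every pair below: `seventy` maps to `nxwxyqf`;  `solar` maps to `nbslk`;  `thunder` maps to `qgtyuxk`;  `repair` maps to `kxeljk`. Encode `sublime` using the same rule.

ntosjvx

s(18)→n(13) and e(4)→x(23) fit y≡3x+11 (mod 26); the inverse of 3 mod 26 is 9. Treating letters as 0–25, the rule is x ↦ 3x + 11 (mod 26).
For sublime: s(18)→3·18+11≡13=n; u(20)→3·20+11≡19=t; b(1)→3·1+11≡14=o; l(11)→3·11+11≡18=s; i(8)→3·8+11≡9=j; m(12)→3·12+11≡21=v; e(4)→3·4+11≡23=x (all mod 26).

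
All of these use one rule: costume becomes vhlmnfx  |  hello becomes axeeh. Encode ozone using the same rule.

Compare letters: c→v is +19, o→h is +19, s→l is +19 — a constant shift. Every letter moves 19 places later in the alphabet, wrapping around z→a.
For ozone: o+19=h, z+19=s, o+19=h, n+19=g, e+19=x.

hshgx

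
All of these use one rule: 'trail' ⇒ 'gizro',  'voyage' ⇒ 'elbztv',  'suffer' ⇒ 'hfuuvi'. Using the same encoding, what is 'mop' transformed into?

Each letter is replaced by its mirror in the alphabet: a↔z, b↔y, c↔x, and so on (the Atbash cipher).
On mop: m↔n, o↔l, p↔k.

nlk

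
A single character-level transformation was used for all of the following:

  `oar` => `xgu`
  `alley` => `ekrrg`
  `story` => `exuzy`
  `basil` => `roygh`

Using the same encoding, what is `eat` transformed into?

The word is reversed, then every letter is shifted forward by 6.
Applying it to eat: reverse → tae; then shift: t+6=z, a+6=g, e+6=k.

zgk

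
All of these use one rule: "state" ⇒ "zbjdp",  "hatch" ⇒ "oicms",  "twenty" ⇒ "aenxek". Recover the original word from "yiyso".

rapid

The shift increases by 1 at each position, starting from +7: 7, 8, 9, ….
Reversing it on yiyso: y−7=r, i−8=a, y−9=p, s−10=i, o−11=d.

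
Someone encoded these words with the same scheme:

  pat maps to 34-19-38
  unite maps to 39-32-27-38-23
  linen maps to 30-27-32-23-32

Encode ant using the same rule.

19-32-38

p is letter #16 and maps to 34: an offset of 18. Letters become their 1-based position plus 18 (so a→19, b→20, …).
On ant: a=1→19, n=14→32, t=20→38.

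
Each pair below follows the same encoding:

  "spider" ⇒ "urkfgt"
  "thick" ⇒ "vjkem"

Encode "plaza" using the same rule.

rncbc

Compare letters: s→u is +2, p→r is +2, i→k is +2 — a constant shift. Every letter moves 2 places later in the alphabet, wrapping around z→a.
Applying it to plaza: p+2=r, l+2=n, a+2=c, z+2=b, a+2=c.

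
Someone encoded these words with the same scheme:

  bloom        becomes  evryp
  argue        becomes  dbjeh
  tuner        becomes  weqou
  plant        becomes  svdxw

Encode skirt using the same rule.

The shifts repeat in a cycle of length 2: positions 0,1,… shift by +3, +10, then the pattern repeats.
For skirt: s+3=v, k+10=u, i+3=l, r+10=b, t+3=w.

vulbw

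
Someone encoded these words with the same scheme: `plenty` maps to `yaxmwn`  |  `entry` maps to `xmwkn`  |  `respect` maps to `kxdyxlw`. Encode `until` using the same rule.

This is an affine cipher: with a=0,…,z=25, each position x becomes (19x+25) mod 26.
On until: u(20)→19·20+25≡15=p; n(13)→19·13+25≡12=m; t(19)→19·19+25≡22=w; i(8)→19·8+25≡21=v; l(11)→19·11+25≡0=a (all mod 26).

pmwva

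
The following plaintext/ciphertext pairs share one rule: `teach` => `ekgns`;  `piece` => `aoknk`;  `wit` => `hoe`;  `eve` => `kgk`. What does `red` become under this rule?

The shift depends on letter class: consonant t→e is +11, but vowel e→k is +6. Two shifts are in play — +6 for a/e/i/o/u, +11 for every other letter.
For red: r(cons)+11=c, e(vowel)+6=k, d(cons)+11=o.

cko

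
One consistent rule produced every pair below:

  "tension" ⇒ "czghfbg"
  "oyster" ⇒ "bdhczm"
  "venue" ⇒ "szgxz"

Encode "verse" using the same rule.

t(19)→c(2) and e(4)→z(25) fit y≡21x+19 (mod 26); the inverse of 21 mod 26 is 5. This is an affine cipher: with a=0,…,z=25, each position x becomes (21x+19) mod 26.
Applying it to verse: v(21)→21·21+19≡18=s; e(4)→21·4+19≡25=z; r(17)→21·17+19≡12=m; s(18)→21·18+19≡7=h; e(4)→21·4+19≡25=z (all mod 26).

szmhz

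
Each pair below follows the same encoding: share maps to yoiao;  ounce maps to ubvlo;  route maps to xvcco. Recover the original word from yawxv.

The shift increases by 1 at each position, starting from +6: 6, 7, 8, ….
Undoing it on yawxv: y−6=s, a−7=t, w−8=o, x−9=o, v−10=l.

stool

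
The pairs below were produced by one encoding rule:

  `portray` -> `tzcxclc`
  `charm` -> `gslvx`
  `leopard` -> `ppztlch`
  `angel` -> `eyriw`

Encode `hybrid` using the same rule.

ljmvto

The shifts repeat in a cycle of length 3: positions 0,1,… shift by +4, +11, +11, then the pattern repeats.
Applying it to hybrid: h+4=l, y+11=j, b+11=m, r+4=v, i+11=t, d+11=o.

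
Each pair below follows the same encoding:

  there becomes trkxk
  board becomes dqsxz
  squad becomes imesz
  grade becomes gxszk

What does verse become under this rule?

pkxik

t(19)→t(19) and h(7)→r(17) fit y≡11x+18 (mod 26); the inverse of 11 mod 26 is 19. Each letter's alphabet position (a=0..z=25) is mapped through 11·x+18 mod 26 — an affine cipher.
For verse: v(21)→11·21+18≡15=p; e(4)→11·4+18≡10=k; r(17)→11·17+18≡23=x; s(18)→11·18+18≡8=i; e(4)→11·4+18≡10=k (all mod 26).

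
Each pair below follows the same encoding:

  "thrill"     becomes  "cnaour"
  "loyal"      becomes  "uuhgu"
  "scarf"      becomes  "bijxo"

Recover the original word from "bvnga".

spear

Shifts by position in thrill: pos 0: t→c (+9), pos 1: h→n (+6), pos 2: r→a (+9), pos 3: i→o (+6) — repeating every 2. A repeating key of period 2 is used — shifts +9, +6 over and over.
Decoding bvnga: b−9=s, v−6=p, n−9=e, g−6=a, a−9=r.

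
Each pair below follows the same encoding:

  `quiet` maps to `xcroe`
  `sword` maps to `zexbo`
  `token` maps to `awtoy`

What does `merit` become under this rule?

In quiet: q→x is +7, u→c is +8, i→r is +9, e→o is +10 — the shift increases by 1 each position. The shift increases by 1 at each position, starting from +7: 7, 8, 9, ….
For merit: m+7=t, e+8=m, r+9=a, i+10=s, t+11=e.

tmase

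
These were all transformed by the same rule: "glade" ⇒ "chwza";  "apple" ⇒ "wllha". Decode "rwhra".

Compare letters: g→c is +22, l→h is +22, a→w is +22 — a constant shift. Each letter is shifted forward by 22 in the alphabet (a Caesar shift of +22).
Undoing it on rwhra: r−22=v, w−22=a, h−22=l, r−22=v, a−22=e.

valve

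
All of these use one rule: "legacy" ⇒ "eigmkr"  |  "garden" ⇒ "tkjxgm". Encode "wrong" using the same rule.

mtuxc

The output letters match the input read backwards, each shifted +6: legacy reversed is ycagel. Two steps: reverse the string, then apply a Caesar shift of +6.
Applying it to wrong: reverse → gnorw; then shift: g+6=m, n+6=t, o+6=u, r+6=x, w+6=c.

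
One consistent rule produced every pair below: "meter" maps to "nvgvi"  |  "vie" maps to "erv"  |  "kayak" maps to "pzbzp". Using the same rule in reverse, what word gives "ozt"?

Each pair mirrors across the alphabet (m↔n, e↔v, t↔g): positions sum to 25. This is the alphabet-reversal cipher (Atbash): a becomes z, b becomes y, etc.
Reversing it on ozt: o↔l, z↔a, t↔g.

lag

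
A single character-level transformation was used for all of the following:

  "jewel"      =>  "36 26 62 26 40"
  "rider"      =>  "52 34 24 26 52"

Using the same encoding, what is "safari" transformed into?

54 18 28 18 52 34

j(#10)→36 and e(#5)→26: differences scale by 2, so n = 2·pos + 16. Each letter becomes 2×(its alphabet position, a=1..z=26) + 16.
Applying it to safari: s=19→54, a=1→18, f=6→28, a=1→18, r=18→52, i=9→34.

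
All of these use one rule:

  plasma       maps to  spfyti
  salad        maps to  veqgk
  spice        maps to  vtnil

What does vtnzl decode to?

spite

In plasma: p→s is +3, l→p is +4, a→f is +5, s→y is +6 — the shift increases by 1 each position. Letter i (0-indexed) is shifted by i+3, so successive shifts are 3, 4, 5, ….
Undoing it on vtnzl: v−3=s, t−4=p, n−5=i, z−6=t, l−7=e.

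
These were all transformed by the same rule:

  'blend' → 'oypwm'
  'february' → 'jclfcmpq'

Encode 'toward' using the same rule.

oclhze

Two steps: reverse the string, then apply a Caesar shift of +11.
For toward: reverse → drawot; then shift: d+11=o, r+11=c, a+11=l, w+11=h, o+11=z, t+11=e.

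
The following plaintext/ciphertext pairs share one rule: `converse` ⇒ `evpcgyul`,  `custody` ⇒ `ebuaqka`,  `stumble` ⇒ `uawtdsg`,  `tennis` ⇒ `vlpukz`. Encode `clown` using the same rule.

esqdp

Shifts by position in converse: pos 0: c→e (+2), pos 1: o→v (+7), pos 2: n→p (+2), pos 3: v→c (+7) — repeating every 2. A repeating key of period 2 is used — shifts +2, +7 over and over.
On clown: c+2=e, l+7=s, o+2=q, w+7=d, n+2=p.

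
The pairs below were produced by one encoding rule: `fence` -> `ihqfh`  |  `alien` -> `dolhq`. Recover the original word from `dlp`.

aim

This is a Caesar cipher with shift 3.
Reversing it on dlp: d−3=a, l−3=i, p−3=m.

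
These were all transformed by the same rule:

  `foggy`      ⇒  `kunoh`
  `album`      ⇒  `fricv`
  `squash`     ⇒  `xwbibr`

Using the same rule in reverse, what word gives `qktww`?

lemon

In foggy: f→k is +5, o→u is +6, g→n is +7, g→o is +8 — the shift increases by 1 each position. Letter i (0-indexed) is shifted by i+5, so successive shifts are 5, 6, 7, ….
Undoing it on qktww: q−5=l, k−6=e, t−7=m, w−8=o, w−9=n.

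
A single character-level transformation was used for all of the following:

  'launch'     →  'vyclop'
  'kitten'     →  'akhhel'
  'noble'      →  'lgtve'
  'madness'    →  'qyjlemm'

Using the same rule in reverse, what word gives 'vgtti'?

lobby

l(11)→v(21) and a(0)→y(24) fit y≡21x+24 (mod 26); the inverse of 21 mod 26 is 5. Treating letters as 0–25, the rule is x ↦ 21x + 24 (mod 26).
Undoing it on vgtti: v(21)→5·(21−24)≡11=l; g(6)→5·(6−24)≡14=o; t(19)→5·(19−24)≡1=b; t(19)→5·(19−24)≡1=b; i(8)→5·(8−24)≡24=y (all mod 26).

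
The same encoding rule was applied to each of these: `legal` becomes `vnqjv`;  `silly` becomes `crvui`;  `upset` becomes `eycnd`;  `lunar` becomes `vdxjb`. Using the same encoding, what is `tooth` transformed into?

dxycr

Shifts by position in legal: pos 0: l→v (+10), pos 1: e→n (+9), pos 2: g→q (+10), pos 3: a→j (+9) — repeating every 2. The shifts repeat in a cycle of length 2: positions 0,1,… shift by +10, +9, then the pattern repeats.
For tooth: t+10=d, o+9=x, o+10=y, t+9=c, h+10=r.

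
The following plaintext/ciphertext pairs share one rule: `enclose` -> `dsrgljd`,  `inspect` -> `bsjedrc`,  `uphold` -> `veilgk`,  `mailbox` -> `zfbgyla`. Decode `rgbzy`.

e(4)→d(3) and n(13)→s(18) fit y≡19x+5 (mod 26); the inverse of 19 mod 26 is 11. Treating letters as 0–25, the rule is x ↦ 19x + 5 (mod 26).
Reversing it on rgbzy: r(17)→11·(17−5)≡2=c; g(6)→11·(6−5)≡11=l; b(1)→11·(1−5)≡8=i; z(25)→11·(25−5)≡12=m; y(24)→11·(24−5)≡1=b (all mod 26).

climb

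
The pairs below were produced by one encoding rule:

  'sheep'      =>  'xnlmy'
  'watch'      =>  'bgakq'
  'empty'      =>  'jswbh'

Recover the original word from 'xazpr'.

Letter i (0-indexed) is shifted by i+5, so successive shifts are 5, 6, 7, ….
Decoding xazpr: x−5=s, a−6=u, z−7=s, p−8=h, r−9=i.

sushi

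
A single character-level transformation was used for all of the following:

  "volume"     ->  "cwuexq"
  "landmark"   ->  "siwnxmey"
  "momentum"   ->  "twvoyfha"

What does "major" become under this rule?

The shift increases by 1 at each position, starting from +7: 7, 8, 9, ….
For major: m+7=t, a+8=i, j+9=s, o+10=y, r+11=c.

tisyc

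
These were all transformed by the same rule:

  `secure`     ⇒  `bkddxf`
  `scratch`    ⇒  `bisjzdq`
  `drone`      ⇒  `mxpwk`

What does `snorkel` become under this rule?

Shifts by position in secure: pos 0: s→b (+9), pos 1: e→k (+6), pos 2: c→d (+1), pos 3: u→d (+9), pos 4: r→x (+6), pos 5: e→f (+1) — repeating every 3. A repeating key of period 3 is used — shifts +9, +6, +1 over and over.
Applying it to snorkel: s+9=b, n+6=t, o+1=p, r+9=a, k+6=q, e+1=f, l+9=u.

btpaqfu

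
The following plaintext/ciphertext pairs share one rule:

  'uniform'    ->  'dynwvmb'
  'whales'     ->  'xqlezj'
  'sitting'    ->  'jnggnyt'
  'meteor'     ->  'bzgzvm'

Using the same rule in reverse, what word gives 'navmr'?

This is an affine cipher: with a=0,…,z=25, each position x becomes (23x+11) mod 26.
Reversing it on navmr: n(13)→17·(13−11)≡8=i; a(0)→17·(0−11)≡21=v; v(21)→17·(21−11)≡14=o; m(12)→17·(12−11)≡17=r; r(17)→17·(17−11)≡24=y (all mod 26).

ivory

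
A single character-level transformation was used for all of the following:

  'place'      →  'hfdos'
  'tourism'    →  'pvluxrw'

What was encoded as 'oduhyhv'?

The output letters match the input read backwards, each shifted +3: place reversed is ecalp. Two steps: reverse the string, then apply a Caesar shift of +3.
Undoing it on oduhyhv: shift back: o−3=l, d−3=a, u−3=r, h−3=e, y−3=v, h−3=e, v−3=s → lareves; then reverse → several.

several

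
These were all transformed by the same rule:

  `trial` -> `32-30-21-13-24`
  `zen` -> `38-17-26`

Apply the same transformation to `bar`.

14-13-30

t is letter #20 and maps to 32: an offset of 12. Each letter is replaced by its alphabet position (a=1..z=26) + 12.
For bar: b=2→14, a=1→13, r=18→30.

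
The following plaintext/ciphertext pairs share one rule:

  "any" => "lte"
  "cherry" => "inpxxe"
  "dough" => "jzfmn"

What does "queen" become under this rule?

wfppt

The rule splits by letter class: vowels +11, consonants +6.
On queen: q(cons)+6=w, u(vowel)+11=f, e(vowel)+11=p, e(vowel)+11=p, n(cons)+6=t.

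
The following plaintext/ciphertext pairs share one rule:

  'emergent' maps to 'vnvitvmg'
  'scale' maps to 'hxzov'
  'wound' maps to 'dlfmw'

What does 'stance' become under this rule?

Each pair mirrors across the alphabet (e↔v, m↔n, e↔v): positions sum to 25. Each letter is replaced by its mirror in the alphabet: a↔z, b↔y, c↔x, and so on (the Atbash cipher).
For stance: s↔h, t↔g, a↔z, n↔m, c↔x, e↔v.

hgzmxv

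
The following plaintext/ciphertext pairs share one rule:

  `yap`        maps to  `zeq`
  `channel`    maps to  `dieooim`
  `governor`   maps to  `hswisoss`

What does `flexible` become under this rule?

gmiymcmi

The shift depends on letter class: consonant y→z is +1, but vowel a→e is +4. The rule splits by letter class: vowels +4, consonants +1.
For flexible: f(cons)+1=g, l(cons)+1=m, e(vowel)+4=i, x(cons)+1=y, i(vowel)+4=m, b(cons)+1=c, l(cons)+1=m, e(vowel)+4=i.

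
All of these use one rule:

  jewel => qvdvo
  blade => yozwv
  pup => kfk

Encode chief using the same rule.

Each pair mirrors across the alphabet (j↔q, e↔v, w↔d): positions sum to 25. Each letter is replaced by its mirror in the alphabet: a↔z, b↔y, c↔x, and so on (the Atbash cipher).
Applying it to chief: c↔x, h↔s, i↔r, e↔v, f↔u.

xsrvu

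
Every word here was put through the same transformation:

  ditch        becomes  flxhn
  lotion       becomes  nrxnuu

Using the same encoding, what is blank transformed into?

In ditch: d→f is +2, i→l is +3, t→x is +4, c→h is +5 — the shift increases by 1 each position. Each letter shifts forward by (position + 2), i.e. 2, 3, 4, … — the shift grows by one for each successive letter.
Applying it to blank: b+2=d, l+3=o, a+4=e, n+5=s, k+6=q.

doesq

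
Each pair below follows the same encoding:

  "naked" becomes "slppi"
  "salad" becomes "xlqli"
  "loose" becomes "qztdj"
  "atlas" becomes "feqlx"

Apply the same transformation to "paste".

ulxej

The shifts repeat in a cycle of length 2: positions 0,1,… shift by +5, +11, then the pattern repeats.
On paste: p+5=u, a+11=l, s+5=x, t+11=e, e+5=j.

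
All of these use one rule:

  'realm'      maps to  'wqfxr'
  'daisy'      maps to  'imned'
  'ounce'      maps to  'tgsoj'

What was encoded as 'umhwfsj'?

A repeating key of period 2 is used — shifts +5, +12 over and over.
Undoing it on umhwfsj: u−5=p, m−12=a, h−5=c, w−12=k, f−5=a, s−12=g, j−5=e.

package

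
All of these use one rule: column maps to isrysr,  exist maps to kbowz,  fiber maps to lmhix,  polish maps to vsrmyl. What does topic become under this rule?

A repeating key of period 2 is used — shifts +6, +4 over and over.
Applying it to topic: t+6=z, o+4=s, p+6=v, i+4=m, c+6=i.

zsvmi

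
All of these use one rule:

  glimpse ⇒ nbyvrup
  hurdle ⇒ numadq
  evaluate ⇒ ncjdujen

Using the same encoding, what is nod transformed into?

mxw

The output letters match the input read backwards, each shifted +9: glimpse reversed is espmilg. Two steps: reverse the string, then apply a Caesar shift of +9.
For nod: reverse → don; then shift: d+9=m, o+9=x, n+9=w.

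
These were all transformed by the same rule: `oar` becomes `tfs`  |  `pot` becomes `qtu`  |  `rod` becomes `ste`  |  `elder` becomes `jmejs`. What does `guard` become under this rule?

Two shifts are in play — +5 for a/e/i/o/u, +1 for every other letter.
On guard: g(cons)+1=h, u(vowel)+5=z, a(vowel)+5=f, r(cons)+1=s, d(cons)+1=e.

hzfse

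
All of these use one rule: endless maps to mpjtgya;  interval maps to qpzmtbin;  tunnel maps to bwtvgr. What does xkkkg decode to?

Shifts by position in endless: pos 0: e→m (+8), pos 1: n→p (+2), pos 2: d→j (+6), pos 3: l→t (+8), pos 4: e→g (+2), pos 5: s→y (+6) — repeating every 3. A repeating key of period 3 is used — shifts +8, +2, +6 over and over.
Reversing it on xkkkg: x−8=p, k−2=i, k−6=e, k−8=c, g−2=e.

piece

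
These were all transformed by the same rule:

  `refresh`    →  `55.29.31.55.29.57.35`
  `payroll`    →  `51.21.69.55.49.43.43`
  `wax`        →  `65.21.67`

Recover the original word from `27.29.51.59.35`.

depth

r(#18)→55 and e(#5)→29: differences scale by 2, so n = 2·pos + 19. The formula is n = 2×(alphabet index, a=1) + 19.
Undoing it on 27.29.51.59.35: 27→(27−19)÷2=4=d, 29→(29−19)÷2=5=e, 51→(51−19)÷2=16=p, 59→(59−19)÷2=20=t, 35→(35−19)÷2=8=h.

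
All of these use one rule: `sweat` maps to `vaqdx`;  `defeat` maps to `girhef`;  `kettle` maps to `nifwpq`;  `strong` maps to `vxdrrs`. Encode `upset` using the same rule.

xtehx

The shifts repeat in a cycle of length 3: positions 0,1,… shift by +3, +4, +12, then the pattern repeats.
For upset: u+3=x, p+4=t, s+12=e, e+3=h, t+4=x.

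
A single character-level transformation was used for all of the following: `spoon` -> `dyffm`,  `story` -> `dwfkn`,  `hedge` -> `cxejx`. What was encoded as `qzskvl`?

This is an affine cipher: with a=0,…,z=25, each position x becomes (19x+25) mod 26.
Reversing it on qzskvl: q(16)→11·(16−25)≡5=f; z(25)→11·(25−25)≡0=a; s(18)→11·(18−25)≡1=b; k(10)→11·(10−25)≡17=r; v(21)→11·(21−25)≡8=i; l(11)→11·(11−25)≡2=c (all mod 26).

fabric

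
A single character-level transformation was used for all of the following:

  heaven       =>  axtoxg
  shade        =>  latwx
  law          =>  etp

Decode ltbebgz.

sailing

Compare letters: h→a is +19, e→x is +19, a→t is +19 — a constant shift. This is a Caesar cipher with shift 19.
Decoding ltbebgz: l−19=s, t−19=a, b−19=i, e−19=l, b−19=i, g−19=n, z−19=g.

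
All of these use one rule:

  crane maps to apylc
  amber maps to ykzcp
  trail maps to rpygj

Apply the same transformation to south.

Compare letters: c→a is +24, r→p is +24, a→y is +24 — a constant shift. It's a constant shift of +24 (ROT24).
On south: s+24=q, o+24=m, u+24=s, t+24=r, h+24=f.

qmsrf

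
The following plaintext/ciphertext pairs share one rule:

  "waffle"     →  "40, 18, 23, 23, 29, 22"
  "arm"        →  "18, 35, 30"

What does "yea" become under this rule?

w is letter #23 and maps to 40: an offset of 17. The number is (letter's place in the alphabet, a=1) + 17.
For yea: y=25→42, e=5→22, a=1→18.

42, 22, 18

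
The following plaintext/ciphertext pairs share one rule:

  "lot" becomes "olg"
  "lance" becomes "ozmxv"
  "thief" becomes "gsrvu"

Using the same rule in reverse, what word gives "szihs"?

harsh

Each pair mirrors across the alphabet (l↔o, o↔l, t↔g): positions sum to 25. Each letter is replaced by its mirror in the alphabet: a↔z, b↔y, c↔x, and so on (the Atbash cipher).
Decoding szihs: s↔h, z↔a, i↔r, h↔s, s↔h.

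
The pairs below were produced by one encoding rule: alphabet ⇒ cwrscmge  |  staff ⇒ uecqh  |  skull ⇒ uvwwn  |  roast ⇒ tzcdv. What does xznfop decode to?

Shifts by position in alphabet: pos 0: a→c (+2), pos 1: l→w (+11), pos 2: p→r (+2), pos 3: h→s (+11) — repeating every 2. The shifts repeat in a cycle of length 2: positions 0,1,… shift by +2, +11, then the pattern repeats.
Decoding xznfop: x−2=v, z−11=o, n−2=l, f−11=u, o−2=m, p−11=e.

volume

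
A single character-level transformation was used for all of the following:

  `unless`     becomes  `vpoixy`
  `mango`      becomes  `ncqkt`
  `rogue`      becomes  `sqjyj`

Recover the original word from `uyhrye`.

In unless: u→v is +1, n→p is +2, l→o is +3, e→i is +4 — the shift increases by 1 each position. Letter i (0-indexed) is shifted by i+1, so successive shifts are 1, 2, 3, ….
Reversing it on uyhrye: u−1=t, y−2=w, h−3=e, r−4=n, y−5=t, e−6=y.

twenty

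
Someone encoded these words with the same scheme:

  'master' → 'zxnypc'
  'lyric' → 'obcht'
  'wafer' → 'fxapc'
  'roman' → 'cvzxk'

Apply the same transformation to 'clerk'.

topcd

m(12)→z(25) and a(0)→x(23) fit y≡11x+23 (mod 26); the inverse of 11 mod 26 is 19. Each letter's alphabet position (a=0..z=25) is mapped through 11·x+23 mod 26 — an affine cipher.
On clerk: c(2)→11·2+23≡19=t; l(11)→11·11+23≡14=o; e(4)→11·4+23≡15=p; r(17)→11·17+23≡2=c; k(10)→11·10+23≡3=d (all mod 26).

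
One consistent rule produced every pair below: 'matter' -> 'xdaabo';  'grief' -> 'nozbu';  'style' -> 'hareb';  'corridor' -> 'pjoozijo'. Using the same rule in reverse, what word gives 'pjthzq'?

cousin

m(12)→x(23) and a(0)→d(3) fit y≡19x+3 (mod 26); the inverse of 19 mod 26 is 11. Each letter's alphabet position (a=0..z=25) is mapped through 19·x+3 mod 26 — an affine cipher.
Decoding pjthzq: p(15)→11·(15−3)≡2=c; j(9)→11·(9−3)≡14=o; t(19)→11·(19−3)≡20=u; h(7)→11·(7−3)≡18=s; z(25)→11·(25−3)≡8=i; q(16)→11·(16−3)≡13=n (all mod 26).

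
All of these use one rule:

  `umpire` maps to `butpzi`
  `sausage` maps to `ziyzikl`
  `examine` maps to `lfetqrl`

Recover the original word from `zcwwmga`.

It's a Vigenère-style cipher with numeric key [7,8,4]: position i shifts by key[i mod 3].
Decoding zcwwmga: z−7=s, c−8=u, w−4=s, w−7=p, m−8=e, g−4=c, a−7=t.

suspect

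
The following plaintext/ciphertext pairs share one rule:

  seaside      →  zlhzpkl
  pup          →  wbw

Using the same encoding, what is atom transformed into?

havt

Compare letters: s→z is +7, e→l is +7, a→h is +7 — a constant shift. Every letter moves 7 places later in the alphabet, wrapping around z→a.
On atom: a+7=h, t+7=a, o+7=v, m+7=t.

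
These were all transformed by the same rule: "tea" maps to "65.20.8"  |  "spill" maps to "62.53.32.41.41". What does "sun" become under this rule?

With a=1..z=26, the number is 3·pos + 5.
For sun: s=19→62, u=21→68, n=14→47.

62.68.47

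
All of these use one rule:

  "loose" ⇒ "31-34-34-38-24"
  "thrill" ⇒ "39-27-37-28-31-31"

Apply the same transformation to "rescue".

37-24-38-22-40-24

The number is (letter's place in the alphabet, a=1) + 19.
Applying it to rescue: r=18→37, e=5→24, s=19→38, c=3→22, u=21→40, e=5→24.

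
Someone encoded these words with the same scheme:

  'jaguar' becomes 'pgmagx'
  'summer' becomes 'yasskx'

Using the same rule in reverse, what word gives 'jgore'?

daily

Compare letters: j→p is +6, a→g is +6, g→m is +6 — a constant shift. Every letter moves 6 places later in the alphabet, wrapping around z→a.
Reversing it on jgore: j−6=d, g−6=a, o−6=i, r−6=l, e−6=y.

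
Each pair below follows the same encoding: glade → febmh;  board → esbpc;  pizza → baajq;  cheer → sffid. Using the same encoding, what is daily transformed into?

The word is reversed, then every letter is shifted forward by 1.
For daily: reverse → yliad; then shift: y+1=z, l+1=m, i+1=j, a+1=b, d+1=e.

zmjbe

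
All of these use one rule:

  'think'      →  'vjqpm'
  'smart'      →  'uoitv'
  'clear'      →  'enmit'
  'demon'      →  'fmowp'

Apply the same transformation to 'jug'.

Two shifts are in play — +8 for a/e/i/o/u, +2 for every other letter.
On jug: j(cons)+2=l, u(vowel)+8=c, g(cons)+2=i.

lci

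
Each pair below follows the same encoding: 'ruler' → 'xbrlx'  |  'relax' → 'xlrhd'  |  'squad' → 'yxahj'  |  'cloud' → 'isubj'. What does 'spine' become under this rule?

A repeating key of period 2 is used — shifts +6, +7 over and over.
For spine: s+6=y, p+7=w, i+6=o, n+7=u, e+6=k.

ywouk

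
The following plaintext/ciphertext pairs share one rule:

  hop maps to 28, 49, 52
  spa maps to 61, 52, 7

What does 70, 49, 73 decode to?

h(#8)→28 and o(#15)→49: differences scale by 3, so n = 3·pos + 4. The formula is n = 3×(alphabet index, a=1) + 4.
Undoing it on 70, 49, 73: 70→(70−4)÷3=22=v, 49→(49−4)÷3=15=o, 73→(73−4)÷3=23=w.

vow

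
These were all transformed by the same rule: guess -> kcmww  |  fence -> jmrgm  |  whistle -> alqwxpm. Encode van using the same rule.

Vowels shift forward by 8 and consonants shift forward by 4.
On van: v(cons)+4=z, a(vowel)+8=i, n(cons)+4=r.

zir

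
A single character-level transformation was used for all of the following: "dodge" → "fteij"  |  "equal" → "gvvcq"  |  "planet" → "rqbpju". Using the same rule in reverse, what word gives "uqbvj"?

slate

Shifts by position in dodge: pos 0: d→f (+2), pos 1: o→t (+5), pos 2: d→e (+1), pos 3: g→i (+2), pos 4: e→j (+5) — repeating every 3. A repeating key of period 3 is used — shifts +2, +5, +1 over and over.
Decoding uqbvj: u−2=s, q−5=l, b−1=a, v−2=t, j−5=e.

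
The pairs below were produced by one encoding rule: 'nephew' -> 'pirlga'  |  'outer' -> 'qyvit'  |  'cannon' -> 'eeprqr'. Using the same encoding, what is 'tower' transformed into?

Shifts by position in nephew: pos 0: n→p (+2), pos 1: e→i (+4), pos 2: p→r (+2), pos 3: h→l (+4) — repeating every 2. It's a Vigenère-style cipher with numeric key [2,4]: position i shifts by key[i mod 2].
On tower: t+2=v, o+4=s, w+2=y, e+4=i, r+2=t.

vsyit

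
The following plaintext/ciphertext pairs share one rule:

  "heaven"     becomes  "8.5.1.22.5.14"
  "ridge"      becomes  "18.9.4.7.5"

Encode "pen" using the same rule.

16.5.14

h is letter #8 and maps to 8: an offset of 0. Each letter is replaced by its alphabet position (a=1, b=2, …, z=26).
On pen: p=16→16, e=5→5, n=14→14.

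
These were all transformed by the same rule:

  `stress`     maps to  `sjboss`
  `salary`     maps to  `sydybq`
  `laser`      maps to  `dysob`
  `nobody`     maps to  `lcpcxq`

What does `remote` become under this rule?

boucjo

s(18)→s(18) and t(19)→j(9) fit y≡17x+24 (mod 26); the inverse of 17 mod 26 is 23. This is an affine cipher: with a=0,…,z=25, each position x becomes (17x+24) mod 26.
On remote: r(17)→17·17+24≡1=b; e(4)→17·4+24≡14=o; m(12)→17·12+24≡20=u; o(14)→17·14+24≡2=c; t(19)→17·19+24≡9=j; e(4)→17·4+24≡14=o (all mod 26).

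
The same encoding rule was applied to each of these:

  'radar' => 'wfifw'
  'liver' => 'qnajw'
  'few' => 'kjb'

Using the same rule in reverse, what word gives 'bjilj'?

wedge

It's a constant shift of +5 (ROT5).
Reversing it on bjilj: b−5=w, j−5=e, i−5=d, l−5=g, j−5=e.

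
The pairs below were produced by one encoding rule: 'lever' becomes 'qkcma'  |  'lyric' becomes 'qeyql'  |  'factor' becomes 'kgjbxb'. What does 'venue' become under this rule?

akucn

In lever: l→q is +5, e→k is +6, v→c is +7, e→m is +8 — the shift increases by 1 each position. Each letter shifts forward by (position + 5), i.e. 5, 6, 7, … — the shift grows by one for each successive letter.
Applying it to venue: v+5=a, e+6=k, n+7=u, u+8=c, e+9=n.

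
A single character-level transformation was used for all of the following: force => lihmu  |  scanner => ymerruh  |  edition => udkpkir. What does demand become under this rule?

Treating letters as 0–25, the rule is x ↦ 17x + 4 (mod 26).
Applying it to demand: d(3)→17·3+4≡3=d; e(4)→17·4+4≡20=u; m(12)→17·12+4≡0=a; a(0)→17·0+4≡4=e; n(13)→17·13+4≡17=r; d(3)→17·3+4≡3=d (all mod 26).

duaerd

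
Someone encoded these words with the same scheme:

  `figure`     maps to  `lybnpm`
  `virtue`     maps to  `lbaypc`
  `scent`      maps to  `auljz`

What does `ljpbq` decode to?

The output letters match the input read backwards, each shifted +7: figure reversed is erugif. Read the word backwards and shift each letter +7.
Reversing it on ljpbq: shift back: l−7=e, j−7=c, p−7=i, b−7=u, q−7=j → eciuj; then reverse → juice.

juice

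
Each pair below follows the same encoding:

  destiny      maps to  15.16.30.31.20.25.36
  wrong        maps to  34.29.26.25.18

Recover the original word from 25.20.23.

nil

d is letter #4 and maps to 15: an offset of 11. The number is (letter's place in the alphabet, a=1) + 11.
Reversing it on 25.20.23: 25→(25−11)÷1=14=n, 20→(20−11)÷1=9=i, 23→(23−11)÷1=12=l.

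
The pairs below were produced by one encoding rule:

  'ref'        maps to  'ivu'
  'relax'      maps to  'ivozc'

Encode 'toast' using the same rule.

Each pair mirrors across the alphabet (r↔i, e↔v, f↔u): positions sum to 25. Letters are reflected about the middle of the alphabet (position → 25−position): Atbash.
For toast: t↔g, o↔l, a↔z, s↔h, t↔g.

glzhg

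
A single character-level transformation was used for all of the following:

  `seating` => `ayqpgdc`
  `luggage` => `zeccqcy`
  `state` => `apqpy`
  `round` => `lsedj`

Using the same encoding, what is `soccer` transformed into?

s(18)→a(0) and e(4)→y(24) fit y≡15x+16 (mod 26); the inverse of 15 mod 26 is 7. This is an affine cipher: with a=0,…,z=25, each position x becomes (15x+16) mod 26.
On soccer: s(18)→15·18+16≡0=a; o(14)→15·14+16≡18=s; c(2)→15·2+16≡20=u; c(2)→15·2+16≡20=u; e(4)→15·4+16≡24=y; r(17)→15·17+16≡11=l (all mod 26).

asuuyl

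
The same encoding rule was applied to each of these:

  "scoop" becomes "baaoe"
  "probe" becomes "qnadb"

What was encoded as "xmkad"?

The output letters match the input read backwards, each shifted +12: scoop reversed is poocs. Read the word backwards and shift each letter +12.
Reversing it on xmkad: shift back: x−12=l, m−12=a, k−12=y, a−12=o, d−12=r → layor; then reverse → royal.

royal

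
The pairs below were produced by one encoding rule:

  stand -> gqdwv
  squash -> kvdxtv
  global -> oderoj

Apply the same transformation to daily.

boldg

Two steps: reverse the string, then apply a Caesar shift of +3.
On daily: reverse → yliad; then shift: y+3=b, l+3=o, i+3=l, a+3=d, d+3=g.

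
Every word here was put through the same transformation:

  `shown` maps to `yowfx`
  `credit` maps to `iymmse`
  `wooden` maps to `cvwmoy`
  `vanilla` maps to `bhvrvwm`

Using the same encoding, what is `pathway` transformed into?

Each letter shifts forward by (position + 6), i.e. 6, 7, 8, … — the shift grows by one for each successive letter.
For pathway: p+6=v, a+7=h, t+8=b, h+9=q, w+10=g, a+11=l, y+12=k.

vhbqglk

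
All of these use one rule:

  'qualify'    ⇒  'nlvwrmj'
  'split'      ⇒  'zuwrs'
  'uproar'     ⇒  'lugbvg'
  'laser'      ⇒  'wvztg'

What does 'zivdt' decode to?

snake

q(16)→n(13) and u(20)→l(11) fit y≡19x+21 (mod 26); the inverse of 19 mod 26 is 11. This is an affine cipher: with a=0,…,z=25, each position x becomes (19x+21) mod 26.
Undoing it on zivdt: z(25)→11·(25−21)≡18=s; i(8)→11·(8−21)≡13=n; v(21)→11·(21−21)≡0=a; d(3)→11·(3−21)≡10=k; t(19)→11·(19−21)≡4=e (all mod 26).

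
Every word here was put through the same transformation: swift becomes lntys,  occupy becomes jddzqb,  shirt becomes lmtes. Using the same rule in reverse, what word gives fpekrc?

garden

s(18)→l(11) and w(22)→n(13) fit y≡7x+15 (mod 26); the inverse of 7 mod 26 is 15. Treating letters as 0–25, the rule is x ↦ 7x + 15 (mod 26).
Undoing it on fpekrc: f(5)→15·(5−15)≡6=g; p(15)→15·(15−15)≡0=a; e(4)→15·(4−15)≡17=r; k(10)→15·(10−15)≡3=d; r(17)→15·(17−15)≡4=e; c(2)→15·(2−15)≡13=n (all mod 26).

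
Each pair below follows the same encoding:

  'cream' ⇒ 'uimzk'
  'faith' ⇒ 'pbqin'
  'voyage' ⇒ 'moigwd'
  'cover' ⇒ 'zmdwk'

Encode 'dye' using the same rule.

The output letters match the input read backwards, each shifted +8: cream reversed is maerc. The word is reversed, then every letter is shifted forward by 8.
On dye: reverse → eyd; then shift: e+8=m, y+8=g, d+8=l.

mgl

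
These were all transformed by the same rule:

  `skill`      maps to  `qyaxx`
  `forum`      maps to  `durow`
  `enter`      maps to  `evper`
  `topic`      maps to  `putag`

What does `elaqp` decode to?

s(18)→q(16) and k(10)→y(24) fit y≡25x+8 (mod 26); the inverse of 25 mod 26 is 25. Treating letters as 0–25, the rule is x ↦ 25x + 8 (mod 26).
Decoding elaqp: e(4)→25·(4−8)≡4=e; l(11)→25·(11−8)≡23=x; a(0)→25·(0−8)≡8=i; q(16)→25·(16−8)≡18=s; p(15)→25·(15−8)≡19=t (all mod 26).

exist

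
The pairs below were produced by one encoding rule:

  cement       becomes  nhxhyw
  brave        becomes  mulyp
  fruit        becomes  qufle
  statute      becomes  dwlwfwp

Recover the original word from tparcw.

Shifts by position in cement: pos 0: c→n (+11), pos 1: e→h (+3), pos 2: m→x (+11), pos 3: e→h (+3) — repeating every 2. It's a Vigenère-style cipher with numeric key [11,3]: position i shifts by key[i mod 2].
Reversing it on tparcw: t−11=i, p−3=m, a−11=p, r−3=o, c−11=r, w−3=t.

import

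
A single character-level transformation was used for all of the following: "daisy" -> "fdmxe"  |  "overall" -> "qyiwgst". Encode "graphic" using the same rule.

iueunpk

In daisy: d→f is +2, a→d is +3, i→m is +4, s→x is +5 — the shift increases by 1 each position. Each letter shifts forward by (position + 2), i.e. 2, 3, 4, … — the shift grows by one for each successive letter.
Applying it to graphic: g+2=i, r+3=u, a+4=e, p+5=u, h+6=n, i+7=p, c+8=k.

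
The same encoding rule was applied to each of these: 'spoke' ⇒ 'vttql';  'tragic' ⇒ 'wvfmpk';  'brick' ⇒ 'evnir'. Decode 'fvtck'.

In spoke: s→v is +3, p→t is +4, o→t is +5, k→q is +6 — the shift increases by 1 each position. Letter i (0-indexed) is shifted by i+3, so successive shifts are 3, 4, 5, ….
Decoding fvtck: f−3=c, v−4=r, t−5=o, c−6=w, k−7=d.

crowd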